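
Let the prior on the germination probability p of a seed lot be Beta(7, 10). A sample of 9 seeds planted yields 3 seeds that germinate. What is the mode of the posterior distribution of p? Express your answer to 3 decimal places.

p̂_MAP = 0.375

Prior: Beta(7, 10).
Data: 3 successes in 9 trials. The binomial likelihood contributes p^3(1−p)^6, so the posterior is Beta(7+3, 10+6) = Beta(10, 16).
For Beta(a, b) with a, b > 1 the mode is (a−1)/(a+b−2) = 9/24 ≈ 0.375.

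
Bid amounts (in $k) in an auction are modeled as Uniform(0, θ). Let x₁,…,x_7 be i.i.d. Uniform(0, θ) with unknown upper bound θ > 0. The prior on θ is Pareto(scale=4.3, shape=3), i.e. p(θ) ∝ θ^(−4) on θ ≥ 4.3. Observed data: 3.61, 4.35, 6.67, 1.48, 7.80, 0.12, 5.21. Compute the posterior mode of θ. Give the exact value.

The Uniform(0, θ) likelihood is θ^(−n) for θ ≥ max(xᵢ), zero otherwise. Here max(xᵢ) = 7.80.
Posterior ∝ θ^(−4) · θ^(−7) = θ^(−11) on θ ≥ max(4.3, 7.80) = 7.80.
This density is strictly decreasing in θ, so the posterior mode lies at the lower boundary of the support.

θ̂_MAP = 7.80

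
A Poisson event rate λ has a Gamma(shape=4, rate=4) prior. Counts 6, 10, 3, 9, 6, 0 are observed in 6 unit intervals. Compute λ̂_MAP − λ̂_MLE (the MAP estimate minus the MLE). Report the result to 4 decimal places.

Σxᵢ = 34. Posterior is Gamma(38, 10); MAP = (38−1)/10 = 37/10 ≈ 3.70000.
MLE = x̄ = 34/6 ≈ 5.66667.
Difference = 37/10 − 34/6 = -59/30 ≈ -1.9667.

MAP − MLE = -1.9667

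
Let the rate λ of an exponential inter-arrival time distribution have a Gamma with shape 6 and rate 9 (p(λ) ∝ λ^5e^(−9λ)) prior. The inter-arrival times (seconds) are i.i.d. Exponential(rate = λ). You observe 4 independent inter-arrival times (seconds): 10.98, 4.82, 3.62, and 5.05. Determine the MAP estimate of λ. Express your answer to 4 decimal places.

λ̂_MAP = 0.2689

The Exponential(rate=λ) likelihood is ∝ λ^n e^(−λΣtᵢ). Here n = 4 and Σtᵢ = 10.98 + 4.82 + 3.62 + 5.05 = 24.47.
Posterior ∝ λ^5e^(−9λ) · λ^4e^(−24.47λ) = λ^9e^(−33.47λ), i.e. Gamma(10, 33.47).
Mode = (a−1)/b = 9/33.47 ≈ 0.2689.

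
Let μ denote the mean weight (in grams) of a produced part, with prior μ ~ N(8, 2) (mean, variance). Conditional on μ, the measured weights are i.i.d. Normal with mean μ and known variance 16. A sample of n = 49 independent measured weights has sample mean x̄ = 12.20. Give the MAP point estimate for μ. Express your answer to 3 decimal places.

n = 49, x̄ = 12.20.
For a Normal prior and Normal likelihood with known variance, the posterior is Normal; its mode equals its mean, the precision-weighted average.
Prior precision 1/σ₀² = 1/2 = 0.5; data precision n/σ² = 49/16 = 3.0625.
μ̂ = (0.5·8 + 3.0625·12.2) / (0.5 + 3.0625) = 41.3625/3.5625 = 1103/95 ≈ 11.611.

μ̂_MAP = 11.611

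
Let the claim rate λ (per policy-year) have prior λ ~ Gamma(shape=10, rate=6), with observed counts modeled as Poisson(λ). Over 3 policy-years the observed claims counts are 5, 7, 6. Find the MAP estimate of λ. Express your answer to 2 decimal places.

λ̂_MAP = 3.00

Σxᵢ = 5+7+6 = 18, with n = 3.
Posterior ∝ λ^9e^(−6λ) · λ^18e^(−3λ) = λ^27e^(−9λ), i.e. Gamma(shape=28, rate=9).
The mode of a Gamma(a, b) with a ≥ 1 (shape–rate) is (a−1)/b = 27/9 ≈ 3.00.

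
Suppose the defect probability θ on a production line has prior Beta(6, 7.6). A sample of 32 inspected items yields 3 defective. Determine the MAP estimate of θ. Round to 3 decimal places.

θ̂_MAP = 0.183

Prior: Beta(6, 7.6).
Data: 3 successes in 32 trials. The binomial likelihood contributes θ^3(1−θ)^29, so the posterior is Beta(6+3, 7.6+29) = Beta(9, 36.6).
For Beta(a, b) with a, b > 1 the mode is (a−1)/(a+b−2) = 8/43.6 ≈ 0.183.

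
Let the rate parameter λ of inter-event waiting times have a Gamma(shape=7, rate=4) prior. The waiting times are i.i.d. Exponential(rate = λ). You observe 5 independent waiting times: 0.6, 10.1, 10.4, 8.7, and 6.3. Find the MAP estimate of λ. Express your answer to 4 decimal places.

λ̂_MAP = 0.2743

The Exponential(rate=λ) likelihood is ∝ λ^n e^(−λΣtᵢ). Here n = 5 and Σtᵢ = 0.6 + 10.1 + 10.4 + 8.7 + 6.3 = 36.1.
Posterior ∝ λ^6e^(−4λ) · λ^5e^(−36.1λ) = λ^11e^(−40.1λ), i.e. Gamma(12, 40.1).
Mode = (a−1)/b = 11/40.1 ≈ 0.2743.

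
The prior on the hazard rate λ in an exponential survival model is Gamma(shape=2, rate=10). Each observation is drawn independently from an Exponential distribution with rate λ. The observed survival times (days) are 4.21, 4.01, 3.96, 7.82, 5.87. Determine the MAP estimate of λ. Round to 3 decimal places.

The Exponential(rate=λ) likelihood is ∝ λ^n e^(−λΣtᵢ). Here n = 5 and Σtᵢ = 4.21 + 4.01 + 3.96 + 7.82 + 5.87 = 25.87.
Posterior ∝ λe^(−10λ) · λ^5e^(−25.87λ) = λ^6e^(−35.87λ), i.e. Gamma(7, 35.87).
Mode = (a−1)/b = 6/35.87 ≈ 0.167.

λ̂_MAP = 0.167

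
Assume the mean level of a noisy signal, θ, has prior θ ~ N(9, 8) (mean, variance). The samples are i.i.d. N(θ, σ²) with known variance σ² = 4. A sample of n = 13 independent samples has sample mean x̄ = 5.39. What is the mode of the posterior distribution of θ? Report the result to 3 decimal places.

θ̂_MAP = 5.524

n = 13, x̄ = 5.39.
For a Normal prior and Normal likelihood with known variance, the posterior is Normal; its mode equals its mean, the precision-weighted average.
Prior precision 1/σ₀² = 1/8 = 0.125; data precision n/σ² = 13/4 = 3.25.
θ̂ = (0.125·9 + 3.25·5.39) / (0.125 + 3.25) = 18.6425/3.375 = 7457/1350 ≈ 5.524.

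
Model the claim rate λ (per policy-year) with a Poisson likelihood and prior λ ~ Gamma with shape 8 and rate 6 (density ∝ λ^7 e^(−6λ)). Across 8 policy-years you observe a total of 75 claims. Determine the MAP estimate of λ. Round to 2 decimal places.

Σxᵢ = 75, n = 8.
Posterior ∝ λ^7e^(−6λ) · λ^75e^(−8λ) = λ^82e^(−14λ), i.e. Gamma(shape=83, rate=14).
The mode of a Gamma(a, b) with a ≥ 1 (shape–rate) is (a−1)/b = 82/14 ≈ 5.86.

λ̂_MAP = 5.86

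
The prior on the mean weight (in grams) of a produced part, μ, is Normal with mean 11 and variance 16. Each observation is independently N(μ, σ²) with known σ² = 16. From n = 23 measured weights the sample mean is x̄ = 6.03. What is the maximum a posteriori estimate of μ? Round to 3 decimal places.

n = 23, x̄ = 6.03.
For a Normal prior and Normal likelihood with known variance, the posterior is Normal; its mode equals its mean, the precision-weighted average.
Prior precision 1/σ₀² = 1/16 = 0.0625; data precision n/σ² = 23/16 = 1.4375.
μ̂ = (0.0625·11 + 1.4375·6.03) / (0.0625 + 1.4375) = 9.355625/1.5 = 14969/2400 ≈ 6.237.

μ̂_MAP = 6.237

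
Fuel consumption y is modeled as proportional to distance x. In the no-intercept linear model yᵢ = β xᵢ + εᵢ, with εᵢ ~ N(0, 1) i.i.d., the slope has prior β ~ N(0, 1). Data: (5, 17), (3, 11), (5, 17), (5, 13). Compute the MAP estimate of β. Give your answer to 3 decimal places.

β̂_MAP = 3.153

log p(β | y) = −Σ(yᵢ − βxᵢ)²/(2·1) − β²/(2·1) + const.
Setting the derivative to zero: Σxᵢ(yᵢ − βxᵢ)/1 − β/1 = 0, so β = Σxᵢyᵢ / (Σxᵢ² + σ²/τ²).
Σxᵢyᵢ = 5·17 + 3·11 + 5·17 + 5·13 = 268; Σxᵢ² = 84; σ²/τ² = 1.
β̂_MAP = 268 / (84 + 1) = 268/85 ≈ 3.153.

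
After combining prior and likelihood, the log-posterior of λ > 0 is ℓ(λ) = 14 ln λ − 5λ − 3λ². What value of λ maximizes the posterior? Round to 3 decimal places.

λ̂_MAP = 1.167

ℓ'(λ) = 14/λ − 5 − 6λ. Setting this to zero and multiplying by λ: 6λ² + 5λ − 14 = 0.
λ = (−5 + √(5² + 4·6·14)) / (2·6) = (−5 + √361) / 12 = (−5 + 19)/12 = 7/6.
ℓ''(λ) = −14/λ² − 6 < 0, confirming a maximum.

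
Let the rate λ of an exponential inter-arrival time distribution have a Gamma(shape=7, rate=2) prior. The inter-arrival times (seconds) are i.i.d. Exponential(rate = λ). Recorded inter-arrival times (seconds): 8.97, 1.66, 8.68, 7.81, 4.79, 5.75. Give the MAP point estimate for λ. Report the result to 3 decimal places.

λ̂_MAP = 0.303

The Exponential(rate=λ) likelihood is ∝ λ^n e^(−λΣtᵢ). Here n = 6 and Σtᵢ = 8.97 + 1.66 + 8.68 + 7.81 + 4.79 + 5.75 = 37.66.
Posterior ∝ λ^6e^(−2λ) · λ^6e^(−37.66λ) = λ^12e^(−39.66λ), i.e. Gamma(13, 39.66).
Mode = (a−1)/b = 12/39.66 ≈ 0.303.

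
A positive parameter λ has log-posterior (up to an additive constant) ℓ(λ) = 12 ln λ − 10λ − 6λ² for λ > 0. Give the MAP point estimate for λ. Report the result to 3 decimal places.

ℓ'(λ) = 12/λ − 10 − 12λ. Setting this to zero and multiplying by λ: 12λ² + 10λ − 12 = 0.
λ = (−10 + √(10² + 4·12·12)) / (2·12) = (−10 + √676) / 24 = (−10 + 26)/24 = 2/3.
ℓ''(λ) = −12/λ² − 12 < 0, confirming a maximum.

λ̂_MAP = 0.667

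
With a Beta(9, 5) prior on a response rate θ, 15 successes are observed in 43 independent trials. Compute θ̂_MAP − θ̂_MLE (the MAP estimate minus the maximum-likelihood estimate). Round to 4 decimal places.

Posterior is Beta(24, 33); MAP = (24−1)/(57−2) = 23/55 ≈ 0.41818.
MLE ignores the prior: θ̂_MLE = k/n = 15/43 ≈ 0.34884.
Difference = 23/55 − 15/43 = 164/2365 ≈ 0.0693.

MAP − MLE = 0.0693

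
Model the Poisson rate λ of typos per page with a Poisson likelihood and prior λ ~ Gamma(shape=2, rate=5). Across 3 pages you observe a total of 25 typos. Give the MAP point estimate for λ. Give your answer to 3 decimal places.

λ̂_MAP = 3.250

Σxᵢ = 25, n = 3.
Posterior ∝ λe^(−5λ) · λ^25e^(−3λ) = λ^26e^(−8λ), i.e. Gamma(shape=27, rate=8).
The mode of a Gamma(a, b) with a ≥ 1 (shape–rate) is (a−1)/b = 26/8 ≈ 3.250.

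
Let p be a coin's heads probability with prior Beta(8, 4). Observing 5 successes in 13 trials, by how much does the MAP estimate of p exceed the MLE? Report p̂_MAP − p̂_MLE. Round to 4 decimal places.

MAP − MLE = 0.1371

Posterior is Beta(13, 12); MAP = (13−1)/(25−2) = 12/23 ≈ 0.52174.
MLE ignores the prior: p̂_MLE = k/n = 5/13 ≈ 0.38462.
Difference = 12/23 − 5/13 = 41/299 ≈ 0.1371.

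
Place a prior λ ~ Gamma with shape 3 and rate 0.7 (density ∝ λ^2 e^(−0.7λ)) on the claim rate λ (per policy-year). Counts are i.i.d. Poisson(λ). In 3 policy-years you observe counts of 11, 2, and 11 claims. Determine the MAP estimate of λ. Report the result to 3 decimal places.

Σxᵢ = 11+2+11 = 24, with n = 3.
Posterior ∝ λ^2e^(−0.7λ) · λ^24e^(−3λ) = λ^26e^(−3.7λ), i.e. Gamma(shape=27, rate=3.7).
The mode of a Gamma(a, b) with a ≥ 1 (shape–rate) is (a−1)/b = 26/3.7 ≈ 7.027.

λ̂_MAP = 7.027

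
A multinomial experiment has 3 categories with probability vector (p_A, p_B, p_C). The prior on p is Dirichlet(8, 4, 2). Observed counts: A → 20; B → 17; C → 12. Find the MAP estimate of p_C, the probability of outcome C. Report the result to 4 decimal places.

MAP estimate of p_C = 0.2167

The posterior is Dirichlet(αᵢ + nᵢ) = Dirichlet(28, 21, 14).
For a Dirichlet(a₁,…,a_K) with all aᵢ > 1, the mode has j-th component (aⱼ − 1)/(Σaᵢ − K).
Here Σaᵢ = 63 and K = 3, so p_C = (14 − 1)/(63 − 3) = 13/60 ≈ 0.2167.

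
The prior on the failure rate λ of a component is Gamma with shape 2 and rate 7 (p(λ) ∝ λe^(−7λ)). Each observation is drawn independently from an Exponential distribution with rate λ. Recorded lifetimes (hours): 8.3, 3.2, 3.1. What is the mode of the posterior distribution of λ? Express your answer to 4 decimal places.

The Exponential(rate=λ) likelihood is ∝ λ^n e^(−λΣtᵢ). Here n = 3 and Σtᵢ = 8.3 + 3.2 + 3.1 = 14.6.
Posterior ∝ λe^(−7λ) · λ^3e^(−14.6λ) = λ^4e^(−21.6λ), i.e. Gamma(5, 21.6).
Mode = (a−1)/b = 4/21.6 ≈ 0.1852.

λ̂_MAP = 0.1852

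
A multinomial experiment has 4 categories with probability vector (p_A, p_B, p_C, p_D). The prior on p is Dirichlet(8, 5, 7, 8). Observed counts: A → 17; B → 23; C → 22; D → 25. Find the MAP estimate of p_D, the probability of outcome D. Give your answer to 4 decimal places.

MAP estimate of p_D = 0.2883

The posterior is Dirichlet(αᵢ + nᵢ) = Dirichlet(25, 28, 29, 33).
For a Dirichlet(a₁,…,a_K) with all aᵢ > 1, the mode has j-th component (aⱼ − 1)/(Σaᵢ − K).
Here Σaᵢ = 115 and K = 4, so p_D = (33 − 1)/(115 − 4) = 32/111 ≈ 0.2883.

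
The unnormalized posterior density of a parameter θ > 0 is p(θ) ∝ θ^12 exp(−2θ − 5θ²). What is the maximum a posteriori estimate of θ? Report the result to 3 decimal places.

ℓ'(θ) = 12/θ − 2 − 10θ. Setting this to zero and multiplying by θ: 10θ² + 2θ − 12 = 0.
θ = (−2 + √(2² + 4·10·12)) / (2·10) = (−2 + √484) / 20 = (−2 + 22)/20 = 1.
ℓ''(θ) = −12/θ² − 10 < 0, confirming a maximum.

θ̂_MAP = 1.000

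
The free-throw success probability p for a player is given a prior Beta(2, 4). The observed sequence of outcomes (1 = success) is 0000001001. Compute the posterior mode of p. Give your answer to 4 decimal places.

Prior: Beta(2, 4).
Data: 2 successes in 10 trials (from the sequence). The binomial likelihood contributes p^2(1−p)^8, so the posterior is Beta(2+2, 4+8) = Beta(4, 12).
For Beta(a, b) with a, b > 1 the mode is (a−1)/(a+b−2) = 3/14 ≈ 0.2143.

p̂_MAP = 0.2143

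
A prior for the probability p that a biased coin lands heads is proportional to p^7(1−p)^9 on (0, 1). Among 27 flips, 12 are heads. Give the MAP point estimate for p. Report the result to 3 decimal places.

The prior density ∝ p^7(1−p)^9 is the kernel of Beta(8, 10).
Data: 12 successes in 27 trials. The binomial likelihood contributes p^12(1−p)^15, so the posterior is Beta(8+12, 10+15) = Beta(20, 25).
For Beta(a, b) with a, b > 1 the mode is (a−1)/(a+b−2) = 19/43 ≈ 0.442.

p̂_MAP = 0.442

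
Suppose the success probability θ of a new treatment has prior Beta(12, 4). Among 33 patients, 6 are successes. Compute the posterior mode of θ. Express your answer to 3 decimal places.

θ̂_MAP = 0.362

Prior: Beta(12, 4).
Data: 6 successes in 33 trials. The binomial likelihood contributes θ^6(1−θ)^27, so the posterior is Beta(12+6, 4+27) = Beta(18, 31).
For Beta(a, b) with a, b > 1 the mode is (a−1)/(a+b−2) = 17/47 ≈ 0.362.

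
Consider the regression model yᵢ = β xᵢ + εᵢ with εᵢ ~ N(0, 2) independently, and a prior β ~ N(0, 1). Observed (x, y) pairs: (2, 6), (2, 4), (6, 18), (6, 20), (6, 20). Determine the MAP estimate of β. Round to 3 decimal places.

β̂_MAP = 3.119

log p(β | y) = −Σ(yᵢ − βxᵢ)²/(2·2) − β²/(2·1) + const.
Setting the derivative to zero: Σxᵢ(yᵢ − βxᵢ)/2 − β/1 = 0, so β = Σxᵢyᵢ / (Σxᵢ² + σ²/τ²).
Σxᵢyᵢ = 2·6 + 2·4 + 6·18 + 6·20 + 6·20 = 368; Σxᵢ² = 116; σ²/τ² = 2.
β̂_MAP = 368 / (116 + 2) = 368/118 ≈ 3.119.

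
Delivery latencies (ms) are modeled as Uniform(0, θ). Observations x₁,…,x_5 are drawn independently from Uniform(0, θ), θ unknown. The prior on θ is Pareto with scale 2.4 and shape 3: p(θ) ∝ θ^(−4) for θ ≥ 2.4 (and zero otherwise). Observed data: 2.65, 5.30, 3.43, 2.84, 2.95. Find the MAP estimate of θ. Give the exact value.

θ̂_MAP = 5.30

The Uniform(0, θ) likelihood is θ^(−n) for θ ≥ max(xᵢ), zero otherwise. Here max(xᵢ) = 5.30.
Posterior ∝ θ^(−4) · θ^(−5) = θ^(−9) on θ ≥ max(2.4, 5.30) = 5.30.
This density is strictly decreasing in θ, so the posterior mode lies at the lower boundary of the support.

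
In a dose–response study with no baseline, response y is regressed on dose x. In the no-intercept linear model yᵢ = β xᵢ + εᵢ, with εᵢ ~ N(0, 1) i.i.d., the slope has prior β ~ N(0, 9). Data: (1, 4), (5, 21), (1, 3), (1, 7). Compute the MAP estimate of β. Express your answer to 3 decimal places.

β̂_MAP = 4.233

log p(β | y) = −Σ(yᵢ − βxᵢ)²/(2·1) − β²/(2·9) + const.
Setting the derivative to zero: Σxᵢ(yᵢ − βxᵢ)/1 − β/9 = 0, so β = Σxᵢyᵢ / (Σxᵢ² + σ²/τ²).
Σxᵢyᵢ = 1·4 + 5·21 + 1·3 + 1·7 = 119; Σxᵢ² = 28; σ²/τ² = 1/9.
β̂_MAP = 119 / (28 + 1/9) = 119/(253/9) = 1071/253 ≈ 4.233.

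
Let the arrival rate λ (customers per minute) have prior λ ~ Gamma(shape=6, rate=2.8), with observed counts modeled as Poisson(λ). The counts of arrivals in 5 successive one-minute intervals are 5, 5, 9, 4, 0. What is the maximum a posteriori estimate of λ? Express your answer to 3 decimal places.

λ̂_MAP = 3.590

Σxᵢ = 5+5+9+4+0 = 23, with n = 5.
Posterior ∝ λ^5e^(−2.8λ) · λ^23e^(−5λ) = λ^28e^(−7.8λ), i.e. Gamma(shape=29, rate=7.8).
The mode of a Gamma(a, b) with a ≥ 1 (shape–rate) is (a−1)/b = 28/7.8 ≈ 3.590.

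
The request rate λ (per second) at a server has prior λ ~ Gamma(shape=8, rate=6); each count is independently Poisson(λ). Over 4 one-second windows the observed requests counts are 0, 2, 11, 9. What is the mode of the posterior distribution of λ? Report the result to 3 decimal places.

Σxᵢ = 0+2+11+9 = 22, with n = 4.
Posterior ∝ λ^7e^(−6λ) · λ^22e^(−4λ) = λ^29e^(−10λ), i.e. Gamma(shape=30, rate=10).
The mode of a Gamma(a, b) with a ≥ 1 (shape–rate) is (a−1)/b = 29/10 ≈ 2.900.

λ̂_MAP = 2.900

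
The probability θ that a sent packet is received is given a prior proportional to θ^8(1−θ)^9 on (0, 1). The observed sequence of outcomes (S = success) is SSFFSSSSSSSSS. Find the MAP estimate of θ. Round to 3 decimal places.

The prior density ∝ θ^8(1−θ)^9 is the kernel of Beta(9, 10).
Data: 11 successes in 13 trials (from the sequence). The binomial likelihood contributes θ^11(1−θ)^2, so the posterior is Beta(9+11, 10+2) = Beta(20, 12).
For Beta(a, b) with a, b > 1 the mode is (a−1)/(a+b−2) = 19/30 ≈ 0.633.

θ̂_MAP = 0.633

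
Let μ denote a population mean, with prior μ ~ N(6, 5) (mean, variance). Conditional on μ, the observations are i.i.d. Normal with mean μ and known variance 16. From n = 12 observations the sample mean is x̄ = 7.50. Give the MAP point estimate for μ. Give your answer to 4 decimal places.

n = 12, x̄ = 7.50.
For a Normal prior and Normal likelihood with known variance, the posterior is Normal; its mode equals its mean, the precision-weighted average.
Prior precision 1/σ₀² = 1/5 = 0.2; data precision n/σ² = 12/16 = 0.75.
μ̂ = (0.2·6 + 0.75·7.5) / (0.2 + 0.75) = 6.825/0.95 = 273/38 ≈ 7.1842.

μ̂_MAP = 7.1842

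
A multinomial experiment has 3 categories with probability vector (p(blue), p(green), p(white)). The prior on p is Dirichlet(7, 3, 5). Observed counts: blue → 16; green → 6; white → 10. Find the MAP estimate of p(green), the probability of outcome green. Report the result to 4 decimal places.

MAP estimate of p(green) = 0.1818

The posterior is Dirichlet(αᵢ + nᵢ) = Dirichlet(23, 9, 15).
For a Dirichlet(a₁,…,a_K) with all aᵢ > 1, the mode has j-th component (aⱼ − 1)/(Σaᵢ − K).
Here Σaᵢ = 47 and K = 3, so p(green) = (9 − 1)/(47 − 3) = 8/44 ≈ 0.1818.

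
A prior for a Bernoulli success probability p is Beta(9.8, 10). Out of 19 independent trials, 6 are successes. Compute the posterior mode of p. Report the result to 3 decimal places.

Prior: Beta(9.8, 10).
Data: 6 successes in 19 trials. The binomial likelihood contributes p^6(1−p)^13, so the posterior is Beta(9.8+6, 10+13) = Beta(15.8, 23).
For Beta(a, b) with a, b > 1 the mode is (a−1)/(a+b−2) = 14.8/36.8 ≈ 0.402.

p̂_MAP = 0.402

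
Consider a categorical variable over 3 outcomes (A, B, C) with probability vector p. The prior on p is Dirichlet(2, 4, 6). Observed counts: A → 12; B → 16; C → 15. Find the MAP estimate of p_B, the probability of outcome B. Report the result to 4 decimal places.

MAP estimate of p_B = 0.3654

The posterior is Dirichlet(αᵢ + nᵢ) = Dirichlet(14, 20, 21).
For a Dirichlet(a₁,…,a_K) with all aᵢ > 1, the mode has j-th component (aⱼ − 1)/(Σaᵢ − K).
Here Σaᵢ = 55 and K = 3, so p_B = (20 − 1)/(55 − 3) = 19/52 ≈ 0.3654.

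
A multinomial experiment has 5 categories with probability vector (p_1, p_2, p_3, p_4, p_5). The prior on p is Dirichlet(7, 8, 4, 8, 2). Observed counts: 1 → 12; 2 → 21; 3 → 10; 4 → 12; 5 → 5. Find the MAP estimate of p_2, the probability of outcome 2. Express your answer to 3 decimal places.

MAP estimate: 0.333

The posterior is Dirichlet(αᵢ + nᵢ) = Dirichlet(19, 29, 14, 20, 7).
For a Dirichlet(a₁,…,a_K) with all aᵢ > 1, the mode has j-th component (aⱼ − 1)/(Σaᵢ − K).
Here Σaᵢ = 89 and K = 5, so p_2 = (29 − 1)/(89 − 5) = 28/84 ≈ 0.333.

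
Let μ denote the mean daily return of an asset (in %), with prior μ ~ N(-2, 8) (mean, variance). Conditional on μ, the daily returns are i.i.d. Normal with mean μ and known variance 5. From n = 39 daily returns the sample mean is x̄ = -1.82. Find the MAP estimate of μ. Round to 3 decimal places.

n = 39, x̄ = -1.82.
For a Normal prior and Normal likelihood with known variance, the posterior is Normal; its mode equals its mean, the precision-weighted average.
Prior precision 1/σ₀² = 1/8 = 0.125; data precision n/σ² = 39/5 = 7.8.
μ̂ = (0.125·(-2) + 7.8·(-1.82)) / (0.125 + 7.8) = (-14.446)/7.925 = -14446/7925 ≈ -1.823.

μ̂_MAP = -1.823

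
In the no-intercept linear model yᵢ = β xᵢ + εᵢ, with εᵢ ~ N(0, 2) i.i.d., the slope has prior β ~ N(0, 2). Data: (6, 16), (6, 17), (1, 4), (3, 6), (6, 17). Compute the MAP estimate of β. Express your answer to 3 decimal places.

β̂_MAP = 2.706

log p(β | y) = −Σ(yᵢ − βxᵢ)²/(2·2) − β²/(2·2) + const.
Setting the derivative to zero: Σxᵢ(yᵢ − βxᵢ)/2 − β/2 = 0, so β = Σxᵢyᵢ / (Σxᵢ² + σ²/τ²).
Σxᵢyᵢ = 6·16 + 6·17 + 1·4 + 3·6 + 6·17 = 322; Σxᵢ² = 118; σ²/τ² = 1.
β̂_MAP = 322 / (118 + 1) = 322/119 ≈ 2.706.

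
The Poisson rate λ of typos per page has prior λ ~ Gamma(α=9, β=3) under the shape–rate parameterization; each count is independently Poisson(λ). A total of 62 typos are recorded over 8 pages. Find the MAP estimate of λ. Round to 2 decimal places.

Σxᵢ = 62, n = 8.
Posterior ∝ λ^8e^(−3λ) · λ^62e^(−8λ) = λ^70e^(−11λ), i.e. Gamma(shape=71, rate=11).
The mode of a Gamma(a, b) with a ≥ 1 (shape–rate) is (a−1)/b = 70/11 ≈ 6.36.

λ̂_MAP = 6.36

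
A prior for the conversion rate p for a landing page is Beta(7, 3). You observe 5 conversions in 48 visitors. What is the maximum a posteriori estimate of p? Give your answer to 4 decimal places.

Prior: Beta(7, 3).
Data: 5 successes in 48 trials. The binomial likelihood contributes p^5(1−p)^43, so the posterior is Beta(7+5, 3+43) = Beta(12, 46).
For Beta(a, b) with a, b > 1 the mode is (a−1)/(a+b−2) = 11/56 ≈ 0.1964.

p̂_MAP = 0.1964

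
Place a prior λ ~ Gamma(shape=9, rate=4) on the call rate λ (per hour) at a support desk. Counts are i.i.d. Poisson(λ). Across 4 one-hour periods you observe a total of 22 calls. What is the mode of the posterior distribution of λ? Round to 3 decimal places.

λ̂_MAP = 3.750

Σxᵢ = 22, n = 4.
Posterior ∝ λ^8e^(−4λ) · λ^22e^(−4λ) = λ^30e^(−8λ), i.e. Gamma(shape=31, rate=8).
The mode of a Gamma(a, b) with a ≥ 1 (shape–rate) is (a−1)/b = 30/8 ≈ 3.750.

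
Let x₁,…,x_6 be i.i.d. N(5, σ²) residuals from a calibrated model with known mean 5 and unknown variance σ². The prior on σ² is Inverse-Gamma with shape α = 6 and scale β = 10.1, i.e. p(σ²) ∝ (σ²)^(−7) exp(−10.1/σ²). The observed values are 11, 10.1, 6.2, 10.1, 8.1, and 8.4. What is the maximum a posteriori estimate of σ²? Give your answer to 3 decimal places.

σ̂²_MAP = 6.542

Sum of squared deviations about the known mean: SS = (11−5)² + (10.1−5)² + (6.2−5)² + (10.1−5)² + (8.1−5)² + (8.4−5)² = 110.63.
The Normal likelihood contributes (σ²)^(−n/2) exp(−SS/(2σ²)), so the posterior is Inverse-Gamma(α + n/2, β + SS/2) = Inverse-Gamma(9, 65.415).
The mode of Inverse-Gamma(a, b) is b/(a+1) = 65.415/10 ≈ 6.542.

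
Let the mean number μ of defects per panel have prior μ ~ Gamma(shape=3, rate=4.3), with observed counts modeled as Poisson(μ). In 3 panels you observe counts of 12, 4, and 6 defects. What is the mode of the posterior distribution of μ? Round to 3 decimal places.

μ̂_MAP = 3.288

Σxᵢ = 12+4+6 = 22, with n = 3.
Posterior ∝ μ^2e^(−4.3μ) · μ^22e^(−3μ) = μ^24e^(−7.3μ), i.e. Gamma(shape=25, rate=7.3).
The mode of a Gamma(a, b) with a ≥ 1 (shape–rate) is (a−1)/b = 24/7.3 ≈ 3.288.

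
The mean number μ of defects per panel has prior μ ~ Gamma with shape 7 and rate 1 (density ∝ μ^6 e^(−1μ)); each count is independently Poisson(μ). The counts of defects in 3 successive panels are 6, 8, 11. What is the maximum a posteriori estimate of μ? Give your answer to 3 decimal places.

μ̂_MAP = 7.750

Σxᵢ = 6+8+11 = 25, with n = 3.
Posterior ∝ μ^6e^(−1μ) · μ^25e^(−3μ) = μ^31e^(−4μ), i.e. Gamma(shape=32, rate=4).
The mode of a Gamma(a, b) with a ≥ 1 (shape–rate) is (a−1)/b = 31/4 ≈ 7.750.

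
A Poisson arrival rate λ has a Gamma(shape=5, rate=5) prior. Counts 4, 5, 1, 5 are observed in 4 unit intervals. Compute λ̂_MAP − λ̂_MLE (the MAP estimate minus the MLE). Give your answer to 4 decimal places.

Σxᵢ = 15. Posterior is Gamma(20, 9); MAP = (20−1)/9 = 19/9 ≈ 2.11111.
MLE = x̄ = 15/4 ≈ 3.75000.
Difference = 19/9 − 15/4 = -59/36 ≈ -1.6389.

MAP − MLE = -1.6389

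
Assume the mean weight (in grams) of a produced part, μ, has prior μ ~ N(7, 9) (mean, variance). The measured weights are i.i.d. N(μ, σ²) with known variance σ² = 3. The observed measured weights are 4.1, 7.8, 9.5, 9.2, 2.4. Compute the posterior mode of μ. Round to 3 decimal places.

μ̂_MAP = 6.625

n = 5; x̄ = (4.1 + 7.8 + 9.5 + 9.2 + 2.4)/5 = 33/5 = 6.6.
For a Normal prior and Normal likelihood with known variance, the posterior is Normal; its mode equals its mean, the precision-weighted average.
Prior precision 1/σ₀² = 1/9; data precision n/σ² = 5/3.
μ̂ = ((1/9)·7 + (5/3)·6.6) / (1/9 + 5/3) = (106/9)/(16/9) = 6.625.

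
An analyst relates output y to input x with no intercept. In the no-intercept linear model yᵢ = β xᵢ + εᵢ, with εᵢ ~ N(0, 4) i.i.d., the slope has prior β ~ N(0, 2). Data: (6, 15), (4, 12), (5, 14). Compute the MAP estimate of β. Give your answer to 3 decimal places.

log p(β | y) = −Σ(yᵢ − βxᵢ)²/(2·4) − β²/(2·2) + const.
Setting the derivative to zero: Σxᵢ(yᵢ − βxᵢ)/4 − β/2 = 0, so β = Σxᵢyᵢ / (Σxᵢ² + σ²/τ²).
Σxᵢyᵢ = 6·15 + 4·12 + 5·14 = 208; Σxᵢ² = 77; σ²/τ² = 2.
β̂_MAP = 208 / (77 + 2) = 208/79 ≈ 2.633.

β̂_MAP = 2.633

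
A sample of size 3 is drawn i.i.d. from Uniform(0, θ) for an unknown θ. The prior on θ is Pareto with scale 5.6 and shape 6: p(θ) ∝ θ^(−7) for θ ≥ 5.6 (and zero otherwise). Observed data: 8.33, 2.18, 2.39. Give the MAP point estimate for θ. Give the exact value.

θ̂_MAP = 8.33

The Uniform(0, θ) likelihood is θ^(−n) for θ ≥ max(xᵢ), zero otherwise. Here max(xᵢ) = 8.33.
Posterior ∝ θ^(−7) · θ^(−3) = θ^(−10) on θ ≥ max(5.6, 8.33) = 8.33.
This density is strictly decreasing in θ, so the posterior mode lies at the lower boundary of the support.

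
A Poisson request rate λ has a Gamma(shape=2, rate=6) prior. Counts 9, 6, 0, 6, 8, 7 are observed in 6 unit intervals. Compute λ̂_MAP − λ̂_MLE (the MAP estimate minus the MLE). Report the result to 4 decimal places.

Σxᵢ = 36. Posterior is Gamma(38, 12); MAP = (38−1)/12 = 37/12 ≈ 3.08333.
MLE = x̄ = 36/6 ≈ 6.00000.
Difference = 37/12 − 36/6 = -35/12 ≈ -2.9167.

MAP − MLE = -2.9167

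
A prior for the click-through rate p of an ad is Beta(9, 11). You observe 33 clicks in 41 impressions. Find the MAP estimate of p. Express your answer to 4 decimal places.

Prior: Beta(9, 11).
Data: 33 successes in 41 trials. The binomial likelihood contributes p^33(1−p)^8, so the posterior is Beta(9+33, 11+8) = Beta(42, 19).
For Beta(a, b) with a, b > 1 the mode is (a−1)/(a+b−2) = 41/59 ≈ 0.6949.

p̂_MAP = 0.6949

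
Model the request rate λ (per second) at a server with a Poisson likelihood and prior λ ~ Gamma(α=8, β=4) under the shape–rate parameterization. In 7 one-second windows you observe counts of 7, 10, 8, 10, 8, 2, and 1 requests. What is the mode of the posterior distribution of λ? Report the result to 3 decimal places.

Σxᵢ = 7+10+8+10+8+2+1 = 46, with n = 7.
Posterior ∝ λ^7e^(−4λ) · λ^46e^(−7λ) = λ^53e^(−11λ), i.e. Gamma(shape=54, rate=11).
The mode of a Gamma(a, b) with a ≥ 1 (shape–rate) is (a−1)/b = 53/11 ≈ 4.818.

λ̂_MAP = 4.818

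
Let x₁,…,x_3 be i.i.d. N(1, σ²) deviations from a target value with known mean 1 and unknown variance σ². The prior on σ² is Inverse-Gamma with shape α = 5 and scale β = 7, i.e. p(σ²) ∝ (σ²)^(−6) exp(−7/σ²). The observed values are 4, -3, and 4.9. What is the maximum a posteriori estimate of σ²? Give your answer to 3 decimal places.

σ̂²_MAP = 3.614

Sum of squared deviations about the known mean: SS = (4−1)² + (-3−1)² + (4.9−1)² = 40.21.
The Normal likelihood contributes (σ²)^(−n/2) exp(−SS/(2σ²)), so the posterior is Inverse-Gamma(α + n/2, β + SS/2) = Inverse-Gamma(6.5, 27.105).
The mode of Inverse-Gamma(a, b) is b/(a+1) = 27.105/7.5 ≈ 3.614.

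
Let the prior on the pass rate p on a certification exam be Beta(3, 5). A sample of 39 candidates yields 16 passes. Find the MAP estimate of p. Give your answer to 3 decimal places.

p̂_MAP = 0.400

Prior: Beta(3, 5).
Data: 16 successes in 39 trials. The binomial likelihood contributes p^16(1−p)^23, so the posterior is Beta(3+16, 5+23) = Beta(19, 28).
For Beta(a, b) with a, b > 1 the mode is (a−1)/(a+b−2) = 18/45 ≈ 0.400.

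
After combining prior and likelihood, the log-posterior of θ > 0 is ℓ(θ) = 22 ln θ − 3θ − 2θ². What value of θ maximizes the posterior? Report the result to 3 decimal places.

θ̂_MAP = 2.000

ℓ'(θ) = 22/θ − 3 − 4θ. Setting this to zero and multiplying by θ: 4θ² + 3θ − 22 = 0.
θ = (−3 + √(3² + 4·4·22)) / (2·4) = (−3 + √361) / 8 = (−3 + 19)/8 = 2.
ℓ''(θ) = −22/θ² − 4 < 0, confirming a maximum.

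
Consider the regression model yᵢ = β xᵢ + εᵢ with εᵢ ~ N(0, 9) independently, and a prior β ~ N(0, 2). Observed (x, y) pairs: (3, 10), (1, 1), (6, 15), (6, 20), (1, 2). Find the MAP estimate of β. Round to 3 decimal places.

log p(β | y) = −Σ(yᵢ − βxᵢ)²/(2·9) − β²/(2·2) + const.
Setting the derivative to zero: Σxᵢ(yᵢ − βxᵢ)/9 − β/2 = 0, so β = Σxᵢyᵢ / (Σxᵢ² + σ²/τ²).
Σxᵢyᵢ = 3·10 + 1·1 + 6·15 + 6·20 + 1·2 = 243; Σxᵢ² = 83; σ²/τ² = 4.5.
β̂_MAP = 243 / (83 + 4.5) = 243/87.5 ≈ 2.777.

β̂_MAP = 2.777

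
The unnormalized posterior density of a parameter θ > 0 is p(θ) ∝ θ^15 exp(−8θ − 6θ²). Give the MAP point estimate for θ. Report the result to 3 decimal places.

θ̂_MAP = 0.833

ℓ'(θ) = 15/θ − 8 − 12θ. Setting this to zero and multiplying by θ: 12θ² + 8θ − 15 = 0.
θ = (−8 + √(8² + 4·12·15)) / (2·12) = (−8 + √784) / 24 = (−8 + 28)/24 = 5/6.
ℓ''(θ) = −15/θ² − 12 < 0, confirming a maximum.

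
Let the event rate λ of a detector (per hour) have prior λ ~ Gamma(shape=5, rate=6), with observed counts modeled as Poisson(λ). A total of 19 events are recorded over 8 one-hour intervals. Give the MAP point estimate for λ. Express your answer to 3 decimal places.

Σxᵢ = 19, n = 8.
Posterior ∝ λ^4e^(−6λ) · λ^19e^(−8λ) = λ^23e^(−14λ), i.e. Gamma(shape=24, rate=14).
The mode of a Gamma(a, b) with a ≥ 1 (shape–rate) is (a−1)/b = 23/14 ≈ 1.643.

λ̂_MAP = 1.643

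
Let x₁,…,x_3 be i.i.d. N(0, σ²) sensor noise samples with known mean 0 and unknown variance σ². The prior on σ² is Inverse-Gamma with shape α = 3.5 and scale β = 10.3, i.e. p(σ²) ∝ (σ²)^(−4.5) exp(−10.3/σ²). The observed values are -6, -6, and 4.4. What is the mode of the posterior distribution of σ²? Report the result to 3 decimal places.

Sum of squared deviations about the known mean: SS = (-6−0)² + (-6−0)² + (4.4−0)² = 91.36.
The Normal likelihood contributes (σ²)^(−n/2) exp(−SS/(2σ²)), so the posterior is Inverse-Gamma(α + n/2, β + SS/2) = Inverse-Gamma(5, 55.98).
The mode of Inverse-Gamma(a, b) is b/(a+1) = 55.98/6 ≈ 9.330.

σ̂²_MAP = 9.330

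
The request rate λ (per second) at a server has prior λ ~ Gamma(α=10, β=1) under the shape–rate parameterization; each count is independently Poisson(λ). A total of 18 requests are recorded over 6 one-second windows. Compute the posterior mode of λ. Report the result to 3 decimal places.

λ̂_MAP = 3.857

Σxᵢ = 18, n = 6.
Posterior ∝ λ^9e^(−1λ) · λ^18e^(−6λ) = λ^27e^(−7λ), i.e. Gamma(shape=28, rate=7).
The mode of a Gamma(a, b) with a ≥ 1 (shape–rate) is (a−1)/b = 27/7 ≈ 3.857.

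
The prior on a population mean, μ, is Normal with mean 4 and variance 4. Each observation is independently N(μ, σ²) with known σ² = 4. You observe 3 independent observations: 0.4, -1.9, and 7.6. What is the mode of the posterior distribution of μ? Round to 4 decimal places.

n = 3; x̄ = (0.4 + (-1.9) + 7.6)/3 = 6.1/3 = 61/30 ≈ 2.0333.
For a Normal prior and Normal likelihood with known variance, the posterior is Normal; its mode equals its mean, the precision-weighted average.
Prior precision 1/σ₀² = 1/4 = 0.25; data precision n/σ² = 3/4 = 0.75.
μ̂ = (0.25·4 + 0.75·(61/30)) / (0.25 + 0.75) = 2.525/1 = 2.5250.

μ̂_MAP = 2.5250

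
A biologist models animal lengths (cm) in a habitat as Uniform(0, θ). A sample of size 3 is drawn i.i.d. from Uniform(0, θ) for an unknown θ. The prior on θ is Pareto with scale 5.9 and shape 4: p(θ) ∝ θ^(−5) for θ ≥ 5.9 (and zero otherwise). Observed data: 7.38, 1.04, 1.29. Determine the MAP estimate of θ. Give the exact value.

θ̂_MAP = 7.38

The Uniform(0, θ) likelihood is θ^(−n) for θ ≥ max(xᵢ), zero otherwise. Here max(xᵢ) = 7.38.
Posterior ∝ θ^(−5) · θ^(−3) = θ^(−8) on θ ≥ max(5.9, 7.38) = 7.38.
This density is strictly decreasing in θ, so the posterior mode lies at the lower boundary of the support.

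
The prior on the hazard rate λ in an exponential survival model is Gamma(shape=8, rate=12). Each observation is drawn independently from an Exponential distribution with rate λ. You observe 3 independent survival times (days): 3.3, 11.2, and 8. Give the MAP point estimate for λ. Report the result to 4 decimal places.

λ̂_MAP = 0.2899

The Exponential(rate=λ) likelihood is ∝ λ^n e^(−λΣtᵢ). Here n = 3 and Σtᵢ = 3.3 + 11.2 + 8 = 22.5.
Posterior ∝ λ^7e^(−12λ) · λ^3e^(−22.5λ) = λ^10e^(−34.5λ), i.e. Gamma(11, 34.5).
Mode = (a−1)/b = 10/34.5 ≈ 0.2899.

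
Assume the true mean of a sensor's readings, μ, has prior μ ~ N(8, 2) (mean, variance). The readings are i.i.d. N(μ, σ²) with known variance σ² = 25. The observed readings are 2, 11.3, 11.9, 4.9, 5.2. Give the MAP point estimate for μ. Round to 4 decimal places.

n = 5; x̄ = (2 + 11.3 + 11.9 + 4.9 + 5.2)/5 = 35.3/5 = 7.06.
For a Normal prior and Normal likelihood with known variance, the posterior is Normal; its mode equals its mean, the precision-weighted average.
Prior precision 1/σ₀² = 1/2 = 0.5; data precision n/σ² = 5/25 = 0.2.
μ̂ = (0.5·8 + 0.2·7.06) / (0.5 + 0.2) = 5.412/0.7 = 1353/175 ≈ 7.7314.

μ̂_MAP = 7.7314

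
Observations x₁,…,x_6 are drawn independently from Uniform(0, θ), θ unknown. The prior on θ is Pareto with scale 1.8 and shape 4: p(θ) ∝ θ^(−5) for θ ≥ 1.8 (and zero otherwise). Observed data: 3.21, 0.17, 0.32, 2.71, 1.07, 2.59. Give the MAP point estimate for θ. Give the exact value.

The Uniform(0, θ) likelihood is θ^(−n) for θ ≥ max(xᵢ), zero otherwise. Here max(xᵢ) = 3.21.
Posterior ∝ θ^(−5) · θ^(−6) = θ^(−11) on θ ≥ max(1.8, 3.21) = 3.21.
This density is strictly decreasing in θ, so the posterior mode lies at the lower boundary of the support.

θ̂_MAP = 3.21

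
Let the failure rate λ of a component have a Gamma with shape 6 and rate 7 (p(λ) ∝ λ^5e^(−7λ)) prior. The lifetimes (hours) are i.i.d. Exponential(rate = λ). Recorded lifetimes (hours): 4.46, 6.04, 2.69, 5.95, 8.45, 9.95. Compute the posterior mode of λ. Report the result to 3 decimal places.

The Exponential(rate=λ) likelihood is ∝ λ^n e^(−λΣtᵢ). Here n = 6 and Σtᵢ = 4.46 + 6.04 + 2.69 + 5.95 + 8.45 + 9.95 = 37.54.
Posterior ∝ λ^5e^(−7λ) · λ^6e^(−37.54λ) = λ^11e^(−44.54λ), i.e. Gamma(12, 44.54).
Mode = (a−1)/b = 11/44.54 ≈ 0.247.

λ̂_MAP = 0.247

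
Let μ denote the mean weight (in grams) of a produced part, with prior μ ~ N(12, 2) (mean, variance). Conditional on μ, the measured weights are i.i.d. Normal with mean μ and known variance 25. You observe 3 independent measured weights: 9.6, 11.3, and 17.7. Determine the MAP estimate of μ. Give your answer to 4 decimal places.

n = 3; x̄ = (9.6 + 11.3 + 17.7)/3 = 38.6/3 = 193/15 ≈ 12.8667.
For a Normal prior and Normal likelihood with known variance, the posterior is Normal; its mode equals its mean, the precision-weighted average.
Prior precision 1/σ₀² = 1/2 = 0.5; data precision n/σ² = 3/25 = 0.12.
μ̂ = (0.5·12 + 0.12·(193/15)) / (0.5 + 0.12) = 7.544/0.62 = 1886/155 ≈ 12.1677.

μ̂_MAP = 12.1677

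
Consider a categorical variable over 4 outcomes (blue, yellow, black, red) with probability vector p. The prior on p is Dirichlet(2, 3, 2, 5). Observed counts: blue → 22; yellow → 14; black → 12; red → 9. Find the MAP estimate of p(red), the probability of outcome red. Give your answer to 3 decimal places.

The posterior is Dirichlet(αᵢ + nᵢ) = Dirichlet(24, 17, 14, 14).
For a Dirichlet(a₁,…,a_K) with all aᵢ > 1, the mode has j-th component (aⱼ − 1)/(Σaᵢ − K).
Here Σaᵢ = 69 and K = 4, so p(red) = (14 − 1)/(69 − 4) = 13/65 ≈ 0.200.

MAP estimate of p(red) = 0.200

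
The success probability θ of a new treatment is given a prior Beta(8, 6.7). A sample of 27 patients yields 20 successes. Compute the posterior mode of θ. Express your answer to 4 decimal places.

Prior: Beta(8, 6.7).
Data: 20 successes in 27 trials. The binomial likelihood contributes θ^20(1−θ)^7, so the posterior is Beta(8+20, 6.7+7) = Beta(28, 13.7).
For Beta(a, b) with a, b > 1 the mode is (a−1)/(a+b−2) = 27/39.7 ≈ 0.6801.

θ̂_MAP = 0.6801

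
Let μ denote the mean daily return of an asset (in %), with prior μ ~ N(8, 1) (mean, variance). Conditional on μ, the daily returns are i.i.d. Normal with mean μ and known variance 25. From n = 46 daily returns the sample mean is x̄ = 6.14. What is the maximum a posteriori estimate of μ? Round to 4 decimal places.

μ̂_MAP = 6.7949

n = 46, x̄ = 6.14.
For a Normal prior and Normal likelihood with known variance, the posterior is Normal; its mode equals its mean, the precision-weighted average.
Prior precision 1/σ₀² = 1/1 = 1; data precision n/σ² = 46/25 = 1.84.
μ̂ = (1·8 + 1.84·6.14) / (1 + 1.84) = 19.2976/2.84 = 12061/1775 ≈ 6.7949.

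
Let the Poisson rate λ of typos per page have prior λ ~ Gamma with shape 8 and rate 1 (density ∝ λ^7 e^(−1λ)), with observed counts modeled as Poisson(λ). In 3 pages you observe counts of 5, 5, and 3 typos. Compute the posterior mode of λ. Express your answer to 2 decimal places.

Σxᵢ = 5+5+3 = 13, with n = 3.
Posterior ∝ λ^7e^(−1λ) · λ^13e^(−3λ) = λ^20e^(−4λ), i.e. Gamma(shape=21, rate=4).
The mode of a Gamma(a, b) with a ≥ 1 (shape–rate) is (a−1)/b = 20/4 ≈ 5.00.

λ̂_MAP = 5.00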